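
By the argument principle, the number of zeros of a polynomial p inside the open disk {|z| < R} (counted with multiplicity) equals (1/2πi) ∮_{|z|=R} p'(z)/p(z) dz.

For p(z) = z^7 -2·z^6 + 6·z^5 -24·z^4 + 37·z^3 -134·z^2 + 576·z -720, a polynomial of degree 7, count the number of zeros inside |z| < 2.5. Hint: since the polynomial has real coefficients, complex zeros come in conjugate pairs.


The zeros of p are: (2 + 1i), (2 - 1i), 2, (0 + 3i), (0 - 3i), (-2 + 2i), (-2 - 2i).
Their magnitudes are: 2.236, 2.236, 2, 3, 3, 2.828, 2.828.
Zeros with |z| < R = 2.5: (2 + 1i), (2 - 1i), 2.
Count = 3.
By the argument principle, (1/2πi) ∮_{|z|=R} p'(z)/p(z) dz equals exactly this count.

Number of zeros inside |z| < 2.5: 3.


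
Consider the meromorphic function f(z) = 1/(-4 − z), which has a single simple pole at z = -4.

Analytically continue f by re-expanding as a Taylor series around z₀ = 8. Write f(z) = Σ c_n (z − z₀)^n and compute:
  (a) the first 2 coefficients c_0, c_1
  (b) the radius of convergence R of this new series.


Let w = z − z₀, so z = z₀ + w.
Then -4 − z = -4 − (z₀ + w) = (-4 − z₀) − w = -12 − w.
f(z) = 1/(-12 − w) = (1/(-12)) · 1/(1 − w/(-12)) = Σ_{n≥0} w^n / (-12)^(n+1).
So c_n = 1/(-12)^(n+1):
  c_0 = 1/(-12)^1 = -1/12.
  c_1 = 1/(-12)^2 = 1/144.
The series is valid for |w/d| < 1, i.e. |z − z₀| < |d|.
Radius of convergence: R = |-4 − z₀| = |-12| = 12 (distance from z₀ to the singularity z = -4).

c_0 = -1/12, c_1 = 1/144; R = 12.


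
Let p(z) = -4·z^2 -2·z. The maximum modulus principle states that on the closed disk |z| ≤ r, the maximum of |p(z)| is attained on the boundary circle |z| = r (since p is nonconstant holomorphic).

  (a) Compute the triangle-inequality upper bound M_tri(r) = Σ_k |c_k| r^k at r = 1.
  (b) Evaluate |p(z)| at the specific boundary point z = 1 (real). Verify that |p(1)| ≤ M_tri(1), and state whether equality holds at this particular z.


Coefficients: c_0 = 0, c_1 = -2, c_2 = -4. Radius r = 1.
Part (a). Triangle bound: M_tri(r) = Σ_k |c_k| r^k
  = |0|·1^0 + |-2|·1^1 + |-4|·1^2
  = 0 + 2 + 4 = 6.
This bounds M(r) := max_{|z|=r} |p(z)| from above; equality holds iff all terms c_k z^k can be made to align in phase at a single z on |z|=r.
Part (b). At z = 1 (real, on the circle |z| = r):
  p(1) = (0)·1^0 + (-2)·1^1 + (-4)·1^2 = -6.
  |p(1)| = 6.
Since all nonzero coefficients share the same sign, |p(1)| = 6 = M_tri(1); the triangle bound is attained at z = 1, so in fact M(r) = 6.

M_tri(1) = 6; |p(1)| = 6; equality at z=1: yes.


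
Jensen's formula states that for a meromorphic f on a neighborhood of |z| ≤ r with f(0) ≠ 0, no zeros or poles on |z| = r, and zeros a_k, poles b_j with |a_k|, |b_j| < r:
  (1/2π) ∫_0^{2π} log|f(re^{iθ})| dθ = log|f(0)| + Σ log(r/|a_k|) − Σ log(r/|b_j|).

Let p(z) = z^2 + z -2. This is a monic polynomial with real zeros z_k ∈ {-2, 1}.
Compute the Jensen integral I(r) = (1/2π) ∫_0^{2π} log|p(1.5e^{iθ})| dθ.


Zeros: -2, 1; r = 1.5.
Inside |z| < r: 1. Outside (|z| ≥ r): -2.
p(0) = -2, so log|p(0)| = log(2) = 0.6931.
Apply Jensen: I(r) = log|p(0)| + Σ_k log(r/|z_k|), summed over zeros inside |z| < r.
  log(r/|z_k|) for z_k = 1: log(1.5/1) = 0.4055
  Outside zeros (-2) contribute nothing to the Jensen sum.
Sum over inside zeros: 0.4055.
I(r) = log|p(0)| + (inside sum) = 0.6931 + 0.4055 = 1.0986.
Note: since some zeros are outside |z| ≤ r, the simplified n·log(r) form does NOT apply — only the inside zeros contribute.

I(r) ≈ 1.0986.


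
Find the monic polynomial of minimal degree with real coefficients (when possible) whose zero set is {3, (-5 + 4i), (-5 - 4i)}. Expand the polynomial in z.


The polynomial is p(z) = ∏_{α ∈ S} (z − α), where S = {3, (-5 + 4i), (-5 - 4i)}.
Expanding the product yields: p(z) = z^3 + 7·z^2 + 11·z -123.
Note conjugate pairs combine to real quadratics: (z − (-5+4i))(z − (-5−4i)) = z² + 10z + 41.
The resulting polynomial has degree 3 and real coefficients as required.

p(z) = z^3 + 7·z^2 + 11·z -123.


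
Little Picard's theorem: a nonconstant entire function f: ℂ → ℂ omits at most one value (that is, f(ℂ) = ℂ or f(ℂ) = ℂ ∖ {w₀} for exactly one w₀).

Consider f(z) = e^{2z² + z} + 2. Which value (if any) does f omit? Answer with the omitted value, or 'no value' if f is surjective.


Little Picard bounds the complement of f(ℂ) to at most one point.
The exponent g(z) = 2z² + z is a nonconstant polynomial, hence surjective onto ℂ. So e^{g(z)} takes every value in {e^w : w ∈ ℂ} = ℂ ∖ {0}. Adding 2 shifts the range to ℂ ∖ {2}. f omits exactly 2.

Omitted value: 2.


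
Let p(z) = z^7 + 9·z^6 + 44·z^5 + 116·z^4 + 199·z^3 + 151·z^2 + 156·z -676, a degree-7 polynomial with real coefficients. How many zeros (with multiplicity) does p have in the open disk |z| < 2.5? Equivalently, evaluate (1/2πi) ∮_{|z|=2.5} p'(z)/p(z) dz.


The zeros of p are: 1, (-2 + 3i), (-2 - 3i), (-3 + 2i), (-3 - 2i), (0 + 2i), (0 - 2i).
Their magnitudes are: 1, 3.606, 3.606, 3.606, 3.606, 2, 2.
Zeros with |z| < R = 2.5: 1, (0 + 2i), (0 - 2i).
Count = 3.
By the argument principle, (1/2πi) ∮_{|z|=R} p'(z)/p(z) dz equals exactly this count.

Number of zeros inside |z| < 2.5: 3.


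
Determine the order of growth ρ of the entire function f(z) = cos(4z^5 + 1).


Write cos(w) = (e^{iw} ± e^{−iw})/(2 or 2i), so |cos(w)| ≤ e^{|w|}. With w = 4z^5 + 1, |w| ≤ 4r^5 + 1 on |z|=r, giving M(r) ≤ e^{4r^5 + 1} and ρ ≤ 5. For the lower bound, choose z on |z|=r with 4z^5 purely imaginary of modulus 4r^5; then |cos(4z^5 + 1)| grows like e^{4r^5}/2, so ρ ≥ 5. Hence ρ = 5.
Therefore ρ = 5.

Order ρ = 5.


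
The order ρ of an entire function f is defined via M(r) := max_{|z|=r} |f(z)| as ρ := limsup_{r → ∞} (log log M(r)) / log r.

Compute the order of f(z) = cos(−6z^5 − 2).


Write cos(w) = (e^{iw} ± e^{−iw})/(2 or 2i), so |cos(w)| ≤ e^{|w|}. With w = −6z^5 − 2, |w| ≤ 6r^5 + 2 on |z|=r, giving M(r) ≤ e^{6r^5 + 2} and ρ ≤ 5. For the lower bound, choose z on |z|=r with -6z^5 purely imaginary of modulus 6r^5; then |cos(−6z^5 − 2)| grows like e^{6r^5}/2, so ρ ≥ 5. Hence ρ = 5.
Therefore ρ = 5.

Order ρ = 5.


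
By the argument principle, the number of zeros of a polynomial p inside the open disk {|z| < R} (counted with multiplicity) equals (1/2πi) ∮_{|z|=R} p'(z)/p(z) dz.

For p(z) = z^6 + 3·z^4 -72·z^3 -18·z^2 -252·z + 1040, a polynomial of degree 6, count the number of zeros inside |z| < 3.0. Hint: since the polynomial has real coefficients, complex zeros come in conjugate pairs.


The zeros of p are: 4, (-1 + 3i), (-1 - 3i), 2, (-2 + 3i), (-2 - 3i).
Their magnitudes are: 4, 3.162, 3.162, 2, 3.606, 3.606.
Zeros with |z| < R = 3.0: 2.
Count = 1.
By the argument principle, (1/2πi) ∮_{|z|=R} p'(z)/p(z) dz equals exactly this count.

Number of zeros inside |z| < 3.0: 1.


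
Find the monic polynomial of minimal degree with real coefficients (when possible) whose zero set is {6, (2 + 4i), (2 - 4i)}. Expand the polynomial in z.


The polynomial is p(z) = ∏_{α ∈ S} (z − α), where S = {6, (2 + 4i), (2 - 4i)}.
Expanding the product yields: p(z) = z^3 -10·z^2 + 44·z -120.
Note conjugate pairs combine to real quadratics: (z − (2+4i))(z − (2−4i)) = z² − 4z + 20.
The resulting polynomial has degree 3 and real coefficients as required.

p(z) = z^3 -10·z^2 + 44·z -120.


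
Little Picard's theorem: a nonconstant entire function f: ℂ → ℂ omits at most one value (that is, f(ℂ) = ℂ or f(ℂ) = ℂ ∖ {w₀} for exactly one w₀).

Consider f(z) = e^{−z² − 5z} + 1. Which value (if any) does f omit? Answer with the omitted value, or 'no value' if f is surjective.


Little Picard bounds the complement of f(ℂ) to at most one point.
The exponent g(z) = −z² − 5z is a nonconstant polynomial, hence surjective onto ℂ. So e^{g(z)} takes every value in {e^w : w ∈ ℂ} = ℂ ∖ {0}. Adding 1 shifts the range to ℂ ∖ {1}. f omits exactly 1.

Omitted value: 1.


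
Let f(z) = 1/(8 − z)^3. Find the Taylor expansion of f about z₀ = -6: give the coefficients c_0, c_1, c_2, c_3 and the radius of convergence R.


Let w = z − z₀, so z = z₀ + w.
Then 8 − z = 8 − (z₀ + w) = (8 − z₀) − w = 14 − w.
f(z) = 1/(14 − w)^3 = (1/(14)^3) · (1 − w/(14))^{−3}.
By the binomial series (1−u)^{−3} = Σ_{n≥0} C(n+2, 2) u^n for |u|<1, with u = w/(14):
  c_n = C(n+2, 2) / (14)^(n+3).
  c_0 = 1/(14)^3 = 1/2744.
  c_1 = 3/(14)^4 = 3/38416.
  c_2 = 6/(14)^5 = 3/268912.
  c_3 = 10/(14)^6 = 5/3764768.
The series is valid for |w/d| < 1, i.e. |z − z₀| < |d|.
Radius of convergence: R = |8 − z₀| = |14| = 14 (distance from z₀ to the singularity z = 8).

c_0 = 1/2744, c_1 = 3/38416, c_2 = 3/268912, c_3 = 5/3764768; R = 14.


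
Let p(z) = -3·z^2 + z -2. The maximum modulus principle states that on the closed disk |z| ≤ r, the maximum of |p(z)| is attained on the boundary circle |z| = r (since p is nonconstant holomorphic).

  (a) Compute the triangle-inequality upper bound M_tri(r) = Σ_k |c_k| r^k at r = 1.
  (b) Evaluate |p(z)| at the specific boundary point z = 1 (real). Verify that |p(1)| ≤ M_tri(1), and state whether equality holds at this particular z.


Coefficients: c_0 = -2, c_1 = 1, c_2 = -3. Radius r = 1.
Part (a). Triangle bound: M_tri(r) = Σ_k |c_k| r^k
  = |-2|·1^0 + |1|·1^1 + |-3|·1^2
  = 2 + 1 + 3 = 6.
This bounds M(r) := max_{|z|=r} |p(z)| from above; equality holds iff all terms c_k z^k can be made to align in phase at a single z on |z|=r.
Part (b). At z = 1 (real, on the circle |z| = r):
  p(1) = (-2)·1^0 + (1)·1^1 + (-3)·1^2 = -4.
  |p(1)| = 4.
Check: |p(1)| = 4 ≤ 6 = M_tri(1). ✓ Equality does not hold at z = 1 (the coefficients have mixed signs, so the terms do not all align in phase there).

M_tri(1) = 6; |p(1)| = 4; equality at z=1: no.


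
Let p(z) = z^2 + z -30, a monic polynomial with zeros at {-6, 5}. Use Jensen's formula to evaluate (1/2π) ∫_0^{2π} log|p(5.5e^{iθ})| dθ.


Zeros: -6, 5; r = 5.5.
Inside |z| < r: 5. Outside (|z| ≥ r): -6.
p(0) = -30, so log|p(0)| = log(30) = 3.4012.
Apply Jensen: I(r) = log|p(0)| + Σ_k log(r/|z_k|), summed over zeros inside |z| < r.
  log(r/|z_k|) for z_k = 5: log(5.5/5) = 0.0953
  Outside zeros (-6) contribute nothing to the Jensen sum.
Sum over inside zeros: 0.0953.
I(r) = log|p(0)| + (inside sum) = 3.4012 + 0.0953 = 3.4965.
Note: since some zeros are outside |z| ≤ r, the simplified n·log(r) form does NOT apply — only the inside zeros contribute.

I(r) ≈ 3.4965.


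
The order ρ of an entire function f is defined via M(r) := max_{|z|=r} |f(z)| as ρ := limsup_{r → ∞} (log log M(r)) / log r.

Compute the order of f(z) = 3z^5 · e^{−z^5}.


M(r) = max_{|z|=r} |3|·|z|^5·|e^{−z^5}| = 3·r^5 · e^{1r^5} (the factors attain their maxima compatibly on |z|=r). Then log M(r) = log 3 + 5·log r + 1r^5, dominated by the last term, so log log M(r) ~ 5·log r. The polynomial factor 3z^5 contributes only a log r term and does not affect the order. ρ = 5.
Therefore ρ = 5.

Order ρ = 5.


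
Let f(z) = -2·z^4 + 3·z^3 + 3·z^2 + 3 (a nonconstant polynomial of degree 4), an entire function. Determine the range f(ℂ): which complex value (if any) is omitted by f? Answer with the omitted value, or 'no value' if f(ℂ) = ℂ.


Little Picard bounds the complement of f(ℂ) to at most one point.
For every w ∈ ℂ, the equation p(z) − w = 0 is a nonconstant polynomial in z and hence has at least one root by the fundamental theorem of algebra. So p is surjective onto ℂ, omitting no value.

Omitted value: no value.


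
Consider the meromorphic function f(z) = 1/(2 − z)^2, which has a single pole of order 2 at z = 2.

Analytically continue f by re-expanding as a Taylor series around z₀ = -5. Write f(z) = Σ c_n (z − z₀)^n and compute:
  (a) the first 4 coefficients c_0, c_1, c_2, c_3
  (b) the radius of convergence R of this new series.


Let w = z − z₀, so z = z₀ + w.
Then 2 − z = 2 − (z₀ + w) = (2 − z₀) − w = 7 − w.
f(z) = 1/(7 − w)^2 = (1/(7)^2) · (1 − w/(7))^{−2}.
By the binomial series (1−u)^{−2} = Σ_{n≥0} C(n+1, 1) u^n for |u|<1, with u = w/(7):
  c_n = C(n+1, 1) / (7)^(n+2).
  c_0 = 1/(7)^2 = 1/49.
  c_1 = 2/(7)^3 = 2/343.
  c_2 = 3/(7)^4 = 3/2401.
  c_3 = 4/(7)^5 = 4/16807.
The series is valid for |w/d| < 1, i.e. |z − z₀| < |d|.
Radius of convergence: R = |2 − z₀| = |7| = 7 (distance from z₀ to the singularity z = 2).

c_0 = 1/49, c_1 = 2/343, c_2 = 3/2401, c_3 = 4/16807; R = 7.


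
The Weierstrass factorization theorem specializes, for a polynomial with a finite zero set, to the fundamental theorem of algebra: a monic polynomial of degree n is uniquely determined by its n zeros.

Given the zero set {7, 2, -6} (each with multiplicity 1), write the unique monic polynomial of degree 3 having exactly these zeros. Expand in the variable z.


The polynomial is p(z) = ∏_{α ∈ S} (z − α), where S = {7, 2, -6}.
Expanding the product yields: p(z) = z^3 -3·z^2 -40·z + 84.
The resulting polynomial has degree 3 and real coefficients as required.

p(z) = z^3 -3·z^2 -40·z + 84.


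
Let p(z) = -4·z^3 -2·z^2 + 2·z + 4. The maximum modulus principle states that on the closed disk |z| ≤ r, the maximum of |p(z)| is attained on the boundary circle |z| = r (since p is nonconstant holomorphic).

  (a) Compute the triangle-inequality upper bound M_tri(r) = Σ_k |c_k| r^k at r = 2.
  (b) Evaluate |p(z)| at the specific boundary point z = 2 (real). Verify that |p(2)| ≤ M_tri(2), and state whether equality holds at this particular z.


Coefficients: c_0 = 4, c_1 = 2, c_2 = -2, c_3 = -4. Radius r = 2.
Part (a). Triangle bound: M_tri(r) = Σ_k |c_k| r^k
  = |4|·2^0 + |2|·2^1 + |-2|·2^2 + |-4|·2^3
  = 4 + 4 + 8 + 32 = 48.
This bounds M(r) := max_{|z|=r} |p(z)| from above; equality holds iff all terms c_k z^k can be made to align in phase at a single z on |z|=r.
Part (b). At z = 2 (real, on the circle |z| = r):
  p(2) = (4)·2^0 + (2)·2^1 + (-2)·2^2 + (-4)·2^3 = -32.
  |p(2)| = 32.
Check: |p(2)| = 32 ≤ 48 = M_tri(2). ✓ Equality does not hold at z = 2 (the coefficients have mixed signs, so the terms do not all align in phase there).

M_tri(2) = 48; |p(2)| = 32; equality at z=2: no.


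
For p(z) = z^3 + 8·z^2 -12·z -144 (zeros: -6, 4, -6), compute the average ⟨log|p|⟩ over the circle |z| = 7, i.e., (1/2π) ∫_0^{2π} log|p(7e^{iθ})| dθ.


Zeros: -6, -6, 4; r = 7.
Inside |z| < r: -6, -6, 4. Outside (|z| ≥ r): ∅.
p(0) = -144, so log|p(0)| = log(144) = 4.9698.
Apply Jensen: I(r) = log|p(0)| + Σ_k log(r/|z_k|), summed over zeros inside |z| < r.
  log(r/|z_k|) for z_k = -6: log(7/6) = 0.1542
  log(r/|z_k|) for z_k = 4: log(7/4) = 0.5596
  log(r/|z_k|) for z_k = -6: log(7/6) = 0.1542
Sum over inside zeros: 0.8679.
I(r) = log|p(0)| + (inside sum) = 4.9698 + 0.8679 = 5.8377.
Closed form (all zeros inside, monic): I(r) = n·log(r) = 3·log(7) = 5.8377. ✓

I(r) ≈ 5.8377.


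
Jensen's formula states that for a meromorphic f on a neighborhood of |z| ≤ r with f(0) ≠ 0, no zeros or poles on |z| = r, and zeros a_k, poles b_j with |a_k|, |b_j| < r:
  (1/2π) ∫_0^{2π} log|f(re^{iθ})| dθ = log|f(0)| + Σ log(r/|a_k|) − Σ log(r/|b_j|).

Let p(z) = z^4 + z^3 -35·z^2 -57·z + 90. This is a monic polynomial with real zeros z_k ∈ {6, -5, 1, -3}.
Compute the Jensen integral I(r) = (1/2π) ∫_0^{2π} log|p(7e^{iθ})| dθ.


Zeros: -5, -3, 1, 6; r = 7.
Inside |z| < r: -5, -3, 1, 6. Outside (|z| ≥ r): ∅.
p(0) = 90, so log|p(0)| = log(90) = 4.4998.
Apply Jensen: I(r) = log|p(0)| + Σ_k log(r/|z_k|), summed over zeros inside |z| < r.
  log(r/|z_k|) for z_k = 6: log(7/6) = 0.1542
  log(r/|z_k|) for z_k = -5: log(7/5) = 0.3365
  log(r/|z_k|) for z_k = 1: log(7/1) = 1.9459
  log(r/|z_k|) for z_k = -3: log(7/3) = 0.8473
Sum over inside zeros: 3.2838.
I(r) = log|p(0)| + (inside sum) = 4.4998 + 3.2838 = 7.7836.
Closed form (all zeros inside, monic): I(r) = n·log(r) = 4·log(7) = 7.7836. ✓

I(r) ≈ 7.7836.


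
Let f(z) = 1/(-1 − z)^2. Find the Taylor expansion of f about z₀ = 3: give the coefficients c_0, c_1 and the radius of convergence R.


Let w = z − z₀, so z = z₀ + w.
Then -1 − z = -1 − (z₀ + w) = (-1 − z₀) − w = -4 − w.
f(z) = 1/(-4 − w)^2 = (1/(-4)^2) · (1 − w/(-4))^{−2}.
By the binomial series (1−u)^{−2} = Σ_{n≥0} C(n+1, 1) u^n for |u|<1, with u = w/(-4):
  c_n = C(n+1, 1) / (-4)^(n+2).
  c_0 = 1/(-4)^2 = 1/16.
  c_1 = 2/(-4)^3 = -1/32.
The series is valid for |w/d| < 1, i.e. |z − z₀| < |d|.
Radius of convergence: R = |-1 − z₀| = |-4| = 4 (distance from z₀ to the singularity z = -1).

c_0 = 1/16, c_1 = -1/32; R = 4.


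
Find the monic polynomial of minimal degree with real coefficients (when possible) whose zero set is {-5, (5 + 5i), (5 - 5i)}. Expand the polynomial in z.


The polynomial is p(z) = ∏_{α ∈ S} (z − α), where S = {-5, (5 + 5i), (5 - 5i)}.
Expanding the product yields: p(z) = z^3 -5·z^2 + 250.
Note conjugate pairs combine to real quadratics: (z − (5+5i))(z − (5−5i)) = z² − 10z + 50.
The resulting polynomial has degree 3 and real coefficients as required.

p(z) = z^3 -5·z^2 + 250.


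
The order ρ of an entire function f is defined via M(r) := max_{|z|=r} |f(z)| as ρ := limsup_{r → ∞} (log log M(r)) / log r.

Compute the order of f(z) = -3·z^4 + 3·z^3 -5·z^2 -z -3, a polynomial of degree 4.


|f(z)| ≤ Σ|c_k|·r^k = O(r^4) as r → ∞. Polynomial growth is O(e^{r^ε}) for every ε > 0 (since r^4/e^{r^ε} → 0), so ρ ≤ ε for all ε > 0, i.e. ρ = 0. Every nonconstant polynomial has order 0.
Therefore ρ = 0.

Order ρ = 0.


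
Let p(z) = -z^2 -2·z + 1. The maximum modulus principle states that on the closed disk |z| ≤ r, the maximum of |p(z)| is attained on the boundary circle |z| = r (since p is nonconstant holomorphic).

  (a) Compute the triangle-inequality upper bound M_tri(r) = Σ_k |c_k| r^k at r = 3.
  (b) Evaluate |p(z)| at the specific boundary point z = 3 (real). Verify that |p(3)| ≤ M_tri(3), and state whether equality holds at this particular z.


Coefficients: c_0 = 1, c_1 = -2, c_2 = -1. Radius r = 3.
Part (a). Triangle bound: M_tri(r) = Σ_k |c_k| r^k
  = |1|·3^0 + |-2|·3^1 + |-1|·3^2
  = 1 + 6 + 9 = 16.
This bounds M(r) := max_{|z|=r} |p(z)| from above; equality holds iff all terms c_k z^k can be made to align in phase at a single z on |z|=r.
Part (b). At z = 3 (real, on the circle |z| = r):
  p(3) = (1)·3^0 + (-2)·3^1 + (-1)·3^2 = -14.
  |p(3)| = 14.
Check: |p(3)| = 14 ≤ 16 = M_tri(3). ✓ Equality does not hold at z = 3 (the coefficients have mixed signs, so the terms do not all align in phase there).

M_tri(3) = 16; |p(3)| = 14; equality at z=3: no.


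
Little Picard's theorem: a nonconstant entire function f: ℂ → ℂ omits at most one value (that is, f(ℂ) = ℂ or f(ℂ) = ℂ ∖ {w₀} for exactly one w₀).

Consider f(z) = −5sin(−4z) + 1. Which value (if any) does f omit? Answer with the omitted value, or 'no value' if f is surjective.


Little Picard bounds the complement of f(ℂ) to at most one point.
sin is entire and surjective onto ℂ: for every w ∈ ℂ, sin(ζ) = w has a solution ζ ∈ ℂ (e.g., via the complex inverse arcsin). With ζ = −4z this gives z = ζ/(-4). Then -5·sin(−4z) takes every value in -5·ℂ = ℂ, and adding 1 is a bijection of ℂ. So f is surjective and omits no value. (Note: only on the real line is sin bounded by [−1, 1].)

Omitted value: no value.


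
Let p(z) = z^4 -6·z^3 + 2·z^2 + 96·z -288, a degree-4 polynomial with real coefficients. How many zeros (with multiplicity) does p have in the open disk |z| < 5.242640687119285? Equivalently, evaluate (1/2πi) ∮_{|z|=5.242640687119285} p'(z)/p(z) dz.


The zeros of p are: (3 + 3i), (3 - 3i), 4, -4.
Their magnitudes are: 4.243, 4.243, 4, 4.
Zeros with |z| < R = 5.242640687119285: (3 + 3i), (3 - 3i), 4, -4.
Count = 4.
By the argument principle, (1/2πi) ∮_{|z|=R} p'(z)/p(z) dz equals exactly this count.

Number of zeros inside |z| < 5.242640687119285: 4.


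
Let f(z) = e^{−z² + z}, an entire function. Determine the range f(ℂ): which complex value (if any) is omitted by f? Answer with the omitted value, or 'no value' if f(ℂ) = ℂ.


Little Picard bounds the complement of f(ℂ) to at most one point.
The exponent g(z) = −z² + z is a nonconstant polynomial, hence surjective onto ℂ. So e^{g(z)} takes every value in {e^w : w ∈ ℂ} = ℂ ∖ {0}. Adding 0 shifts the range to ℂ ∖ {0}. f omits exactly 0.

Omitted value: 0.


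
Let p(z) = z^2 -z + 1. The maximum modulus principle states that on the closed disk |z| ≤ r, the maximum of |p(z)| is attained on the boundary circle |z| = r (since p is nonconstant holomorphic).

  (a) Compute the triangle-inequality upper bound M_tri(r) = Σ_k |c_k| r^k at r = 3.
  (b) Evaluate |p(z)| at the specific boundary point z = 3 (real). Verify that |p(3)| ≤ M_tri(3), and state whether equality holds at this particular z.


Coefficients: c_0 = 1, c_1 = -1, c_2 = 1. Radius r = 3.
Part (a). Triangle bound: M_tri(r) = Σ_k |c_k| r^k
  = |1|·3^0 + |-1|·3^1 + |1|·3^2
  = 1 + 3 + 9 = 13.
This bounds M(r) := max_{|z|=r} |p(z)| from above; equality holds iff all terms c_k z^k can be made to align in phase at a single z on |z|=r.
Part (b). At z = 3 (real, on the circle |z| = r):
  p(3) = (1)·3^0 + (-1)·3^1 + (1)·3^2 = 7.
  |p(3)| = 7.
Check: |p(3)| = 7 ≤ 13 = M_tri(3). ✓ Equality does not hold at z = 3 (the coefficients have mixed signs, so the terms do not all align in phase there).

M_tri(3) = 13; |p(3)| = 7; equality at z=3: no.


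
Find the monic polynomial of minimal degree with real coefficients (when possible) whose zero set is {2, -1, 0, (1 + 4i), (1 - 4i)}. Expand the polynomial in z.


The polynomial is p(z) = ∏_{α ∈ S} (z − α), where S = {2, -1, 0, (1 + 4i), (1 - 4i)}.
Expanding the product yields: p(z) = z^5 -3·z^4 + 17·z^3 -13·z^2 -34·z.
Note conjugate pairs combine to real quadratics: (z − (1+4i))(z − (1−4i)) = z² − 2z + 17.
The resulting polynomial has degree 5 and real coefficients as required.

p(z) = z^5 -3·z^4 + 17·z^3 -13·z^2 -34·z.


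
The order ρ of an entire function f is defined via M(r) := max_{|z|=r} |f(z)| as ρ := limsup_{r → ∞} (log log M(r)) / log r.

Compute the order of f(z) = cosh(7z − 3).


cosh(w) is a linear combination of e^{iw} and e^{−iw} (or e^w, e^{−w} in the hyperbolic case), so |cosh(w)| ≤ e^{|w|}. With w = 7z − 3, |w| ≤ 7|z| + 3 = 7r + 3 on |z| = r, giving M(r) ≤ e^{7r + 3}, so ρ ≤ 1. On a suitable ray (z = it for sin/cos; z = t for sinh/cosh, t real → ∞), |cosh(7z − 3)| grows like e^{7|t|}/2, so ρ ≥ 1. Hence ρ = 1.
Therefore ρ = 1.

Order ρ = 1.


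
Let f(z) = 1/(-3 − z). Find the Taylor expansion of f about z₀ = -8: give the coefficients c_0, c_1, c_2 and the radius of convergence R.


Let w = z − z₀, so z = z₀ + w.
Then -3 − z = -3 − (z₀ + w) = (-3 − z₀) − w = 5 − w.
f(z) = 1/(5 − w) = (1/(5)) · 1/(1 − w/(5)) = Σ_{n≥0} w^n / (5)^(n+1).
So c_n = 1/(5)^(n+1):
  c_0 = 1/(5)^1 = 1/5.
  c_1 = 1/(5)^2 = 1/25.
  c_2 = 1/(5)^3 = 1/125.
The series is valid for |w/d| < 1, i.e. |z − z₀| < |d|.
Radius of convergence: R = |-3 − z₀| = |5| = 5 (distance from z₀ to the singularity z = -3).

c_0 = 1/5, c_1 = 1/25, c_2 = 1/125; R = 5.


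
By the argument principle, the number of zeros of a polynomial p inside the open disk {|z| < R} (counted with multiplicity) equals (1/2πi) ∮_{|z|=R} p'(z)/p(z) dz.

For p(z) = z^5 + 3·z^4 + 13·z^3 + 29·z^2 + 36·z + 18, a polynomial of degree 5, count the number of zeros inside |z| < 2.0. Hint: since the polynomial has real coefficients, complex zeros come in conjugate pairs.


The zeros of p are: -1, (0 + 3i), (0 - 3i), (-1 + 1i), (-1 - 1i).
Their magnitudes are: 1, 3, 3, 1.414, 1.414.
Zeros with |z| < R = 2.0: -1, (-1 + 1i), (-1 - 1i).
Count = 3.
By the argument principle, (1/2πi) ∮_{|z|=R} p'(z)/p(z) dz equals exactly this count.

Number of zeros inside |z| < 2.0: 3.


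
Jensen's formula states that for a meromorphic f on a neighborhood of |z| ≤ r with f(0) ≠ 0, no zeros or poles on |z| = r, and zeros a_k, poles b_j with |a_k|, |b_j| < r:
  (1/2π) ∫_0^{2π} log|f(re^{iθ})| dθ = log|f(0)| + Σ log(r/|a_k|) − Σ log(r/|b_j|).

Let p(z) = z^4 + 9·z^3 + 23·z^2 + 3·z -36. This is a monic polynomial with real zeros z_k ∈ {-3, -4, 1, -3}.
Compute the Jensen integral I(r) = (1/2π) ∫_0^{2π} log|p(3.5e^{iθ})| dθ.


Zeros: -4, -3, -3, 1; r = 3.5.
Inside |z| < r: -3, -3, 1. Outside (|z| ≥ r): -4.
p(0) = -36, so log|p(0)| = log(36) = 3.5835.
Apply Jensen: I(r) = log|p(0)| + Σ_k log(r/|z_k|), summed over zeros inside |z| < r.
  log(r/|z_k|) for z_k = -3: log(3.5/3) = 0.1542
  log(r/|z_k|) for z_k = 1: log(3.5/1) = 1.2528
  log(r/|z_k|) for z_k = -3: log(3.5/3) = 0.1542
  Outside zeros (-4) contribute nothing to the Jensen sum.
Sum over inside zeros: 1.5611.
I(r) = log|p(0)| + (inside sum) = 3.5835 + 1.5611 = 5.1446.
Note: since some zeros are outside |z| ≤ r, the simplified n·log(r) form does NOT apply — only the inside zeros contribute.

I(r) ≈ 5.1446.


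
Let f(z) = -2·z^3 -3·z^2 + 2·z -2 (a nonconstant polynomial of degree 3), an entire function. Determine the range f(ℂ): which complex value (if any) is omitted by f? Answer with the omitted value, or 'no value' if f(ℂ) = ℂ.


Little Picard bounds the complement of f(ℂ) to at most one point.
For every w ∈ ℂ, the equation p(z) − w = 0 is a nonconstant polynomial in z and hence has at least one root by the fundamental theorem of algebra. So p is surjective onto ℂ, omitting no value.

Omitted value: no value.


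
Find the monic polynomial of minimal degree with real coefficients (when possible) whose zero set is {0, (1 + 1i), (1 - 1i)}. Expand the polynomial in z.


The polynomial is p(z) = ∏_{α ∈ S} (z − α), where S = {0, (1 + 1i), (1 - 1i)}.
Expanding the product yields: p(z) = z^3 -2·z^2 + 2·z.
Note conjugate pairs combine to real quadratics: (z − (1+1i))(z − (1−1i)) = z² − 2z + 2.
The resulting polynomial has degree 3 and real coefficients as required.

p(z) = z^3 -2·z^2 + 2·z.


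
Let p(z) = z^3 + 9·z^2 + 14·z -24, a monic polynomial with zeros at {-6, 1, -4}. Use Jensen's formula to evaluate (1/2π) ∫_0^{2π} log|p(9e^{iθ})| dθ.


Zeros: -6, -4, 1; r = 9.
Inside |z| < r: -6, -4, 1. Outside (|z| ≥ r): ∅.
p(0) = -24, so log|p(0)| = log(24) = 3.1781.
Apply Jensen: I(r) = log|p(0)| + Σ_k log(r/|z_k|), summed over zeros inside |z| < r.
  log(r/|z_k|) for z_k = -6: log(9/6) = 0.4055
  log(r/|z_k|) for z_k = 1: log(9/1) = 2.1972
  log(r/|z_k|) for z_k = -4: log(9/4) = 0.8109
Sum over inside zeros: 3.4136.
I(r) = log|p(0)| + (inside sum) = 3.1781 + 3.4136 = 6.5917.
Closed form (all zeros inside, monic): I(r) = n·log(r) = 3·log(9) = 6.5917. ✓

I(r) ≈ 6.5917.


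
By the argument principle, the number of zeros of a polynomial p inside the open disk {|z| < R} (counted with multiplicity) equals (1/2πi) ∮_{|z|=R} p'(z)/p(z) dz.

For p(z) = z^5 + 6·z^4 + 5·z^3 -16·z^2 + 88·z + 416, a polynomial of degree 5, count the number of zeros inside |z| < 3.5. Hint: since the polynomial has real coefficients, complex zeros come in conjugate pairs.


The zeros of p are: -4, (2 + 2i), (2 - 2i), (-3 + 2i), (-3 - 2i).
Their magnitudes are: 4, 2.828, 2.828, 3.606, 3.606.
Zeros with |z| < R = 3.5: (2 + 2i), (2 - 2i).
Count = 2.
By the argument principle, (1/2πi) ∮_{|z|=R} p'(z)/p(z) dz equals exactly this count.

Number of zeros inside |z| < 3.5: 2.


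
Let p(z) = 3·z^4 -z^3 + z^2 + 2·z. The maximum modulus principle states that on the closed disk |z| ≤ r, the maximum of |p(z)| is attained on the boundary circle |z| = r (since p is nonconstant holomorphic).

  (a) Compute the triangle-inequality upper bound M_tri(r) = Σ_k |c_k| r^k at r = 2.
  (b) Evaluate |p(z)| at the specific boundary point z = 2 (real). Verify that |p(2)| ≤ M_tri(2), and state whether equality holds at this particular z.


Coefficients: c_0 = 0, c_1 = 2, c_2 = 1, c_3 = -1, c_4 = 3. Radius r = 2.
Part (a). Triangle bound: M_tri(r) = Σ_k |c_k| r^k
  = |0|·2^0 + |2|·2^1 + |1|·2^2 + |-1|·2^3 + |3|·2^4
  = 0 + 4 + 4 + 8 + 48 = 64.
This bounds M(r) := max_{|z|=r} |p(z)| from above; equality holds iff all terms c_k z^k can be made to align in phase at a single z on |z|=r.
Part (b). At z = 2 (real, on the circle |z| = r):
  p(2) = (0)·2^0 + (2)·2^1 + (1)·2^2 + (-1)·2^3 + (3)·2^4 = 48.
  |p(2)| = 48.
Check: |p(2)| = 48 ≤ 64 = M_tri(2). ✓ Equality does not hold at z = 2 (the coefficients have mixed signs, so the terms do not all align in phase there).

M_tri(2) = 64; |p(2)| = 48; equality at z=2: no.


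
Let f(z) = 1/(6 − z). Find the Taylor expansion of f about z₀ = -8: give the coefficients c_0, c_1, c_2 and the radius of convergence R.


Let w = z − z₀, so z = z₀ + w.
Then 6 − z = 6 − (z₀ + w) = (6 − z₀) − w = 14 − w.
f(z) = 1/(14 − w) = (1/(14)) · 1/(1 − w/(14)) = Σ_{n≥0} w^n / (14)^(n+1).
So c_n = 1/(14)^(n+1):
  c_0 = 1/(14)^1 = 1/14.
  c_1 = 1/(14)^2 = 1/196.
  c_2 = 1/(14)^3 = 1/2744.
The series is valid for |w/d| < 1, i.e. |z − z₀| < |d|.
Radius of convergence: R = |6 − z₀| = |14| = 14 (distance from z₀ to the singularity z = 6).

c_0 = 1/14, c_1 = 1/196, c_2 = 1/2744; R = 14.


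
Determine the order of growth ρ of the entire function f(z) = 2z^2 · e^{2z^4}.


M(r) = max_{|z|=r} |2|·|z|^2·|e^{2z^4}| = 2·r^2 · e^{2r^4} (the factors attain their maxima compatibly on |z|=r). Then log M(r) = log 2 + 2·log r + 2r^4, dominated by the last term, so log log M(r) ~ 4·log r. The polynomial factor 2z^2 contributes only a log r term and does not affect the order. ρ = 4.
Therefore ρ = 4.

Order ρ = 4.


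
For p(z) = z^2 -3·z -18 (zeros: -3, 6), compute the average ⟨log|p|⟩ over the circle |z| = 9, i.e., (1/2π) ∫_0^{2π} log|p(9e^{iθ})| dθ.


Zeros: -3, 6; r = 9.
Inside |z| < r: -3, 6. Outside (|z| ≥ r): ∅.
p(0) = -18, so log|p(0)| = log(18) = 2.8904.
Apply Jensen: I(r) = log|p(0)| + Σ_k log(r/|z_k|), summed over zeros inside |z| < r.
  log(r/|z_k|) for z_k = -3: log(9/3) = 1.0986
  log(r/|z_k|) for z_k = 6: log(9/6) = 0.4055
Sum over inside zeros: 1.5041.
I(r) = log|p(0)| + (inside sum) = 2.8904 + 1.5041 = 4.3944.
Closed form (all zeros inside, monic): I(r) = n·log(r) = 2·log(9) = 4.3944. ✓

I(r) ≈ 4.3944.


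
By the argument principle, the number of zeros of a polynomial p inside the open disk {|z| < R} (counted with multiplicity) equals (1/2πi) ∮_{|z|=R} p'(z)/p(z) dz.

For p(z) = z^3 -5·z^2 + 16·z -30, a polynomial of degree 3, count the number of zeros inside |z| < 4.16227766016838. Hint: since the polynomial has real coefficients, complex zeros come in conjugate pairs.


The zeros of p are: 3, (1 + 3i), (1 - 3i).
Their magnitudes are: 3, 3.162, 3.162.
Zeros with |z| < R = 4.16227766016838: 3, (1 + 3i), (1 - 3i).
Count = 3.
By the argument principle, (1/2πi) ∮_{|z|=R} p'(z)/p(z) dz equals exactly this count.

Number of zeros inside |z| < 4.16227766016838: 3.


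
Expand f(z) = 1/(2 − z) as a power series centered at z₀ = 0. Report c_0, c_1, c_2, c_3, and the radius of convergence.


Let w = z − z₀, so z = z₀ + w.
Then 2 − z = 2 − (z₀ + w) = (2 − z₀) − w = 2 − w.
f(z) = 1/(2 − w) = (1/(2)) · 1/(1 − w/(2)) = Σ_{n≥0} w^n / (2)^(n+1).
So c_n = 1/(2)^(n+1):
  c_0 = 1/(2)^1 = 1/2.
  c_1 = 1/(2)^2 = 1/4.
  c_2 = 1/(2)^3 = 1/8.
  c_3 = 1/(2)^4 = 1/16.
The series is valid for |w/d| < 1, i.e. |z − z₀| < |d|.
Radius of convergence: R = |2 − z₀| = |2| = 2 (distance from z₀ to the singularity z = 2).

c_0 = 1/2, c_1 = 1/4, c_2 = 1/8, c_3 = 1/16; R = 2.


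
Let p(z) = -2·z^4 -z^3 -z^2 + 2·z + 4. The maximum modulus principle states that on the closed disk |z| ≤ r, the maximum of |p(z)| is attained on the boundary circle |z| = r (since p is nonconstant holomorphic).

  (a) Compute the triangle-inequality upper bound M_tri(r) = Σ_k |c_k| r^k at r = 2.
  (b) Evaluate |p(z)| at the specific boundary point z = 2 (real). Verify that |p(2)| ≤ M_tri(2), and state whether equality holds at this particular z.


Coefficients: c_0 = 4, c_1 = 2, c_2 = -1, c_3 = -1, c_4 = -2. Radius r = 2.
Part (a). Triangle bound: M_tri(r) = Σ_k |c_k| r^k
  = |4|·2^0 + |2|·2^1 + |-1|·2^2 + |-1|·2^3 + |-2|·2^4
  = 4 + 4 + 4 + 8 + 32 = 52.
This bounds M(r) := max_{|z|=r} |p(z)| from above; equality holds iff all terms c_k z^k can be made to align in phase at a single z on |z|=r.
Part (b). At z = 2 (real, on the circle |z| = r):
  p(2) = (4)·2^0 + (2)·2^1 + (-1)·2^2 + (-1)·2^3 + (-2)·2^4 = -36.
  |p(2)| = 36.
Check: |p(2)| = 36 ≤ 52 = M_tri(2). ✓ Equality does not hold at z = 2 (the coefficients have mixed signs, so the terms do not all align in phase there).

M_tri(2) = 52; |p(2)| = 36; equality at z=2: no.


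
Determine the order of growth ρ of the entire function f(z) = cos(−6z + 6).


cos(w) is a linear combination of e^{iw} and e^{−iw} (or e^w, e^{−w} in the hyperbolic case), so |cos(w)| ≤ e^{|w|}. With w = −6z + 6, |w| ≤ 6|z| + 6 = 6r + 6 on |z| = r, giving M(r) ≤ e^{6r + 6}, so ρ ≤ 1. On a suitable ray (z = it for sin/cos; z = t for sinh/cosh, t real → ∞), |cos(−6z + 6)| grows like e^{6|t|}/2, so ρ ≥ 1. Hence ρ = 1.
Therefore ρ = 1.

Order ρ = 1.


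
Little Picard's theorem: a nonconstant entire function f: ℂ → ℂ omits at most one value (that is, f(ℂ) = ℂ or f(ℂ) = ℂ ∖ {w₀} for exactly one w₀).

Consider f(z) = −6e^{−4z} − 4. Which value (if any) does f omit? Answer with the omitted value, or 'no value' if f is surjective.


Little Picard bounds the complement of f(ℂ) to at most one point.
e^{−4z} is never zero on ℂ, so -6·e^{−4z} takes every value in ℂ ∖ {0}. Adding -4 shifts the range to ℂ ∖ {-4}. Thus f omits exactly the value -4.

Omitted value: -4.


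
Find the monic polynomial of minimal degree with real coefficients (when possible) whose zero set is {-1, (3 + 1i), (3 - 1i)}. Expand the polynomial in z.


The polynomial is p(z) = ∏_{α ∈ S} (z − α), where S = {-1, (3 + 1i), (3 - 1i)}.
Expanding the product yields: p(z) = z^3 -5·z^2 + 4·z + 10.
Note conjugate pairs combine to real quadratics: (z − (3+1i))(z − (3−1i)) = z² − 6z + 10.
The resulting polynomial has degree 3 and real coefficients as required.

p(z) = z^3 -5·z^2 + 4·z + 10.


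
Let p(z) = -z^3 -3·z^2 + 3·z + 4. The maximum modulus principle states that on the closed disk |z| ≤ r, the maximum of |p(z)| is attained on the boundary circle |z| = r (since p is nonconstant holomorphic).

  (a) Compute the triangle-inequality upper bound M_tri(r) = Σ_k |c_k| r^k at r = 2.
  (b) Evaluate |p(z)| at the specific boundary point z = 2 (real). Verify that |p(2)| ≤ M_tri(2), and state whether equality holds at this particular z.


Coefficients: c_0 = 4, c_1 = 3, c_2 = -3, c_3 = -1. Radius r = 2.
Part (a). Triangle bound: M_tri(r) = Σ_k |c_k| r^k
  = |4|·2^0 + |3|·2^1 + |-3|·2^2 + |-1|·2^3
  = 4 + 6 + 12 + 8 = 30.
This bounds M(r) := max_{|z|=r} |p(z)| from above; equality holds iff all terms c_k z^k can be made to align in phase at a single z on |z|=r.
Part (b). At z = 2 (real, on the circle |z| = r):
  p(2) = (4)·2^0 + (3)·2^1 + (-3)·2^2 + (-1)·2^3 = -10.
  |p(2)| = 10.
Check: |p(2)| = 10 ≤ 30 = M_tri(2). ✓ Equality does not hold at z = 2 (the coefficients have mixed signs, so the terms do not all align in phase there).

M_tri(2) = 30; |p(2)| = 10; equality at z=2: no.


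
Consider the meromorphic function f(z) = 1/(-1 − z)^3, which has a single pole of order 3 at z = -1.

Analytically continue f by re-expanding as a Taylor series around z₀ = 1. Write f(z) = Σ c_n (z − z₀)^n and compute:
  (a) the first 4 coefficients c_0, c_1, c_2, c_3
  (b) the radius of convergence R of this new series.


Let w = z − z₀, so z = z₀ + w.
Then -1 − z = -1 − (z₀ + w) = (-1 − z₀) − w = -2 − w.
f(z) = 1/(-2 − w)^3 = (1/(-2)^3) · (1 − w/(-2))^{−3}.
By the binomial series (1−u)^{−3} = Σ_{n≥0} C(n+2, 2) u^n for |u|<1, with u = w/(-2):
  c_n = C(n+2, 2) / (-2)^(n+3).
  c_0 = 1/(-2)^3 = -1/8.
  c_1 = 3/(-2)^4 = 3/16.
  c_2 = 6/(-2)^5 = -3/16.
  c_3 = 10/(-2)^6 = 5/32.
The series is valid for |w/d| < 1, i.e. |z − z₀| < |d|.
Radius of convergence: R = |-1 − z₀| = |-2| = 2 (distance from z₀ to the singularity z = -1).

c_0 = -1/8, c_1 = 3/16, c_2 = -3/16, c_3 = 5/32; R = 2.


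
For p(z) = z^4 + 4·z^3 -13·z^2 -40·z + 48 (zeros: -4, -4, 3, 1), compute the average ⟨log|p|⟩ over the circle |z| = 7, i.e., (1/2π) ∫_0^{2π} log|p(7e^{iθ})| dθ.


Zeros: -4, -4, 1, 3; r = 7.
Inside |z| < r: -4, -4, 1, 3. Outside (|z| ≥ r): ∅.
p(0) = 48, so log|p(0)| = log(48) = 3.8712.
Apply Jensen: I(r) = log|p(0)| + Σ_k log(r/|z_k|), summed over zeros inside |z| < r.
  log(r/|z_k|) for z_k = -4: log(7/4) = 0.5596
  log(r/|z_k|) for z_k = -4: log(7/4) = 0.5596
  log(r/|z_k|) for z_k = 3: log(7/3) = 0.8473
  log(r/|z_k|) for z_k = 1: log(7/1) = 1.9459
Sum over inside zeros: 3.9124.
I(r) = log|p(0)| + (inside sum) = 3.8712 + 3.9124 = 7.7836.
Closed form (all zeros inside, monic): I(r) = n·log(r) = 4·log(7) = 7.7836. ✓

I(r) ≈ 7.7836.


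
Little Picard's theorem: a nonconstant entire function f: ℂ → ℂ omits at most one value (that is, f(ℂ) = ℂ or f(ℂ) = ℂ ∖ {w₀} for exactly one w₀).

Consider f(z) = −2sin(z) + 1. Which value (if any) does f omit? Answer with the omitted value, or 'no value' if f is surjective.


Little Picard bounds the complement of f(ℂ) to at most one point.
sin is entire and surjective onto ℂ: for every w ∈ ℂ, sin(ζ) = w has a solution ζ ∈ ℂ (e.g., via the complex inverse arcsin). With ζ = z this gives z = ζ/(1). Then -2·sin(z) takes every value in -2·ℂ = ℂ, and adding 1 is a bijection of ℂ. So f is surjective and omits no value. (Note: only on the real line is sin bounded by [−1, 1].)

Omitted value: no value.


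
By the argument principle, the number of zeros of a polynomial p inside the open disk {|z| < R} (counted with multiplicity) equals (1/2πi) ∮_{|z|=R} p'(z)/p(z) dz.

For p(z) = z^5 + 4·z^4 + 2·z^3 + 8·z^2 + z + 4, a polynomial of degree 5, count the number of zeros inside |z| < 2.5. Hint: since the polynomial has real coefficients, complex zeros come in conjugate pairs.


The zeros of p are: -4, (0 + 1i), (0 - 1i), (0 + 1i), (0 - 1i).
Their magnitudes are: 4, 1, 1, 1, 1.
Zeros with |z| < R = 2.5: (0 + 1i), (0 - 1i), (0 + 1i), (0 - 1i).
Count = 4.
By the argument principle, (1/2πi) ∮_{|z|=R} p'(z)/p(z) dz equals exactly this count.

Number of zeros inside |z| < 2.5: 4.


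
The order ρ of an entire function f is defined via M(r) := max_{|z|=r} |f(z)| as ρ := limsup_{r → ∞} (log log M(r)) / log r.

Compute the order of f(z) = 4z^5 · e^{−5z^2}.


M(r) = max_{|z|=r} |4|·|z|^5·|e^{−5z^2}| = 4·r^5 · e^{5r^2} (the factors attain their maxima compatibly on |z|=r). Then log M(r) = log 4 + 5·log r + 5r^2, dominated by the last term, so log log M(r) ~ 2·log r. The polynomial factor 4z^5 contributes only a log r term and does not affect the order. ρ = 2.
Therefore ρ = 2.

Order ρ = 2.


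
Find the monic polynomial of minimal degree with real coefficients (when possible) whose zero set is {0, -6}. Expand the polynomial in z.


The polynomial is p(z) = ∏_{α ∈ S} (z − α), where S = {0, -6}.
Expanding the product yields: p(z) = z^2 + 6·z.
The resulting polynomial has degree 2 and real coefficients as required.

p(z) = z^2 + 6·z.


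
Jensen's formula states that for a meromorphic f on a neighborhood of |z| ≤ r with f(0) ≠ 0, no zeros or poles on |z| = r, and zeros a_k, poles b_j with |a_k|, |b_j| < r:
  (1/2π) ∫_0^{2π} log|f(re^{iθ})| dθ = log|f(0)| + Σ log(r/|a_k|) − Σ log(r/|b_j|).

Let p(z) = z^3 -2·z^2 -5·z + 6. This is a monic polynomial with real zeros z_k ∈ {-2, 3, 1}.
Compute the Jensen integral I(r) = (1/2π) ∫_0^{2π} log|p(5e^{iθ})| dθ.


Zeros: -2, 1, 3; r = 5.
Inside |z| < r: -2, 1, 3. Outside (|z| ≥ r): ∅.
p(0) = 6, so log|p(0)| = log(6) = 1.7918.
Apply Jensen: I(r) = log|p(0)| + Σ_k log(r/|z_k|), summed over zeros inside |z| < r.
  log(r/|z_k|) for z_k = -2: log(5/2) = 0.9163
  log(r/|z_k|) for z_k = 3: log(5/3) = 0.5108
  log(r/|z_k|) for z_k = 1: log(5/1) = 1.6094
Sum over inside zeros: 3.0366.
I(r) = log|p(0)| + (inside sum) = 1.7918 + 3.0366 = 4.8283.
Closed form (all zeros inside, monic): I(r) = n·log(r) = 3·log(5) = 4.8283. ✓

I(r) ≈ 4.8283.
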